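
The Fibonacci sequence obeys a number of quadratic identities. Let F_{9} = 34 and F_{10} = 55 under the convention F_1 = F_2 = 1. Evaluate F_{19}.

4181

By F_{2k+1} = F_k² + F_{k+1}²: F_{19} = 34² + 55² = 1156 + 3025 = 4181.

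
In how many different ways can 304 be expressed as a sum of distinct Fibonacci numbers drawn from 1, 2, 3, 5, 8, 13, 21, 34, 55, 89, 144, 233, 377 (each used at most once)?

16

304 = 233+55+13+3 = 233+55+13+2+1 = 233+55+8+5+3 = 233+34+21+13+3 = 144+89+55+13+3 = … (11 more), for 16 in all.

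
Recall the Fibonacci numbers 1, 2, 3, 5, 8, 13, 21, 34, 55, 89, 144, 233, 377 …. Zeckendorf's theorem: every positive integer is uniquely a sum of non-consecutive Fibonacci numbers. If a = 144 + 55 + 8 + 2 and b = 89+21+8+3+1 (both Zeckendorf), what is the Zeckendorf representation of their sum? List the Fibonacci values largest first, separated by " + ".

233 + 89 + 8 + 1

The two numbers are 209 and 122, so their sum is 331.
Greedily peel off the largest Fibonacci term at each step:
subtract 233 from 331: 98 remains
subtract 89 from 98: 9 remains
subtract 8 from 9: 1 remains
subtract 1 from 1: 0 remains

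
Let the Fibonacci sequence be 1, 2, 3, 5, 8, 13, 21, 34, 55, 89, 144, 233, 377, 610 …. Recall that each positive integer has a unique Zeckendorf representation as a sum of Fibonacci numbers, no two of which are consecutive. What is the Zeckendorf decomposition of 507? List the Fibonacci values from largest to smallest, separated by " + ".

Greedy algorithm:
377 ≤ 507 < 610, so take 377; remainder 130
89 ≤ 130 < 144, so take 89; remainder 41
34 ≤ 41 < 55, so take 34; remainder 7
5 ≤ 7 < 8, so take 5; remainder 2
2 ≤ 2 < 3, so take 2; remainder 0
So 507 = 377 + 89 + 34 + 5 + 2, with no two terms consecutive in the sequence.

377 + 89 + 34 + 5 + 2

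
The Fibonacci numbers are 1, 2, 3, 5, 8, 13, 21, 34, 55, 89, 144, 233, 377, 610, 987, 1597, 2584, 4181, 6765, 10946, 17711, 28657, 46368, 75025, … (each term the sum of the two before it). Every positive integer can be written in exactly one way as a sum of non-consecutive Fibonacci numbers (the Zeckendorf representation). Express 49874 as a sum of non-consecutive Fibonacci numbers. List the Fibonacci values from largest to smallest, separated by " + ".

49874 − 46368 = 3506
3506 − 2584 = 922
922 − 610 = 312
312 − 233 = 79
79 − 55 = 24
24 − 21 = 3
3 − 3 = 0
So 49874 = 46368 + 2584 + 610 + 233 + 55 + 21 + 3, with no two terms consecutive in the sequence.

46368 + 2584 + 610 + 233 + 55 + 21 + 3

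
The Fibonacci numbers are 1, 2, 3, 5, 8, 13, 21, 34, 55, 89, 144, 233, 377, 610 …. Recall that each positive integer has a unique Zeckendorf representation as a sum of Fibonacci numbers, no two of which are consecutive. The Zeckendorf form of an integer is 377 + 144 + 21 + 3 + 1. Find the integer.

377 + 144 + 21 + 3 + 1 = 546.

546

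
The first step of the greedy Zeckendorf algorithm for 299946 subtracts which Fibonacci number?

196418 ≤ 299946 < 317811, so the largest Fibonacci number not exceeding 299946 is 196418.

196418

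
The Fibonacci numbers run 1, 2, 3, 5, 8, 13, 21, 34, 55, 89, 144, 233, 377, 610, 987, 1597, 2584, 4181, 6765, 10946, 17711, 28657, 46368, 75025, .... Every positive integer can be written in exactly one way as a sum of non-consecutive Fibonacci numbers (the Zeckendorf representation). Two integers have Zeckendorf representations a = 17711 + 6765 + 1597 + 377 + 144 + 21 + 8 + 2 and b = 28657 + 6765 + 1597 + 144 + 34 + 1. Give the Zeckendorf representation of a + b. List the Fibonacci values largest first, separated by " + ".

46368 + 10946 + 4181 + 1597 + 610 + 89 + 21 + 8 + 3

The two numbers are 26625 and 37198, so their sum is 63823.
63823: greatest Fibonacci not exceeding it is 46368, leaving 17455
17455: greatest Fibonacci not exceeding it is 10946, leaving 6509
6509: greatest Fibonacci not exceeding it is 4181, leaving 2328
2328: greatest Fibonacci not exceeding it is 1597, leaving 731
731: greatest Fibonacci not exceeding it is 610, leaving 121
121: greatest Fibonacci not exceeding it is 89, leaving 32
32: greatest Fibonacci not exceeding it is 21, leaving 11
11: greatest Fibonacci not exceeding it is 8, leaving 3
3: greatest Fibonacci not exceeding it is 3, leaving 0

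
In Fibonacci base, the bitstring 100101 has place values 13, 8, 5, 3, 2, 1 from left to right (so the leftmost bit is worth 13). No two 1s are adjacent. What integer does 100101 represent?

Summing the place values of the 1 bits: 13 + 3 + 1 = 17.

17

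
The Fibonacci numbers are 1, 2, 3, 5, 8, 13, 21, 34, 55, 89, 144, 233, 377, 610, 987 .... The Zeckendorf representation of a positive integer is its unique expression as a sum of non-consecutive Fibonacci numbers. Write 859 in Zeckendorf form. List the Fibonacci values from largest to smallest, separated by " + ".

610 + 233 + 13 + 3

Repeatedly subtract the largest Fibonacci number that fits:
859 − 610 = 249
249 − 233 = 16
16 − 13 = 3
3 − 3 = 0
So 859 = 610 + 233 + 13 + 3, with no two terms consecutive in the sequence.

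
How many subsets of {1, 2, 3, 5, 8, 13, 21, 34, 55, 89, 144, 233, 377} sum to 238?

Starting from the Zeckendorf form and repeatedly splitting a term F_k into F_{k−1} + F_{k−2} (when neither is already used) reaches every representation.
238 = 233+5 = 233+3+2 = 144+89+5 = … (6 more), for 9 in all.

9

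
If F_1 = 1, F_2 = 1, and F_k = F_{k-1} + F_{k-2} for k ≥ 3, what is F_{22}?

17711

Iterating the recurrence up to F_{16} = 987 and F_{15} = 610:
F_{17} = F_{16} + F_{15} = 987 + 610 = 1597
F_{18} = F_{17} + F_{16} = 1597 + 987 = 2584
F_{19} = F_{18} + F_{17} = 2584 + 1597 = 4181
F_{20} = F_{19} + F_{18} = 4181 + 2584 = 6765
F_{21} = F_{20} + F_{19} = 6765 + 4181 = 10946
F_{22} = F_{21} + F_{20} = 10946 + 6765 = 17711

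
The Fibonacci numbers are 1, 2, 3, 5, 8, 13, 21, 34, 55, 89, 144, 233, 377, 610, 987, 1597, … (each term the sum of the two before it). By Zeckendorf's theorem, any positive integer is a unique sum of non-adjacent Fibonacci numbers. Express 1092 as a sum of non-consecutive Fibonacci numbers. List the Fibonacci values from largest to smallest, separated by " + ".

987 + 89 + 13 + 3

take 987 (≤ 1092); 1092 − 987 = 105
take 89 (≤ 105); 105 − 89 = 16
take 13 (≤ 16); 16 − 13 = 3
take 3 (≤ 3); 3 − 3 = 0
So 1092 = 987 + 89 + 13 + 3, with no two terms consecutive in the sequence.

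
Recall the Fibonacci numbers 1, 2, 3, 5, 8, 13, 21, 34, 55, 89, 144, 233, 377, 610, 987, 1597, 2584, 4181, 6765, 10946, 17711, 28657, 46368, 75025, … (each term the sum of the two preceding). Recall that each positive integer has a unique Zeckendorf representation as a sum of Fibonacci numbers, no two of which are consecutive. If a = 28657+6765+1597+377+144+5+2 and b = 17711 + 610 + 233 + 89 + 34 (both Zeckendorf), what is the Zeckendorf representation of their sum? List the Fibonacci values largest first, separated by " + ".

46368 + 6765 + 2584 + 377 + 89 + 34 + 5 + 2

The two numbers are 37547 and 18677, so their sum is 56224.
46368 ≤ 56224 < 75025, so take 46368; remainder 9856
6765 ≤ 9856 < 10946, so take 6765; remainder 3091
2584 ≤ 3091 < 4181, so take 2584; remainder 507
377 ≤ 507 < 610, so take 377; remainder 130
89 ≤ 130 < 144, so take 89; remainder 41
34 ≤ 41 < 55, so take 34; remainder 7
5 ≤ 7 < 8, so take 5; remainder 2
2 ≤ 2 < 3, so take 2; remainder 0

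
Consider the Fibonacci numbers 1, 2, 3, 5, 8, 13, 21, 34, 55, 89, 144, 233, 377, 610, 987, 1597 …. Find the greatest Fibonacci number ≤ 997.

987 ≤ 997 < 1597, so the largest Fibonacci number not exceeding 997 is 987.

987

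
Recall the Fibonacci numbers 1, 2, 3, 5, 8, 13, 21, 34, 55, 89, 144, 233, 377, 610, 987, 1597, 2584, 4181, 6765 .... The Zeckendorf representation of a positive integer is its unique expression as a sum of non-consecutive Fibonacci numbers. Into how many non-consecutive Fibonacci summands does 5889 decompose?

5

largest Fibonacci ≤ 5889 is 4181; 5889 − 4181 = 1708
largest Fibonacci ≤ 1708 is 1597; 1708 − 1597 = 111
largest Fibonacci ≤ 111 is 89; 111 − 89 = 22
largest Fibonacci ≤ 22 is 21; 22 − 21 = 1
largest Fibonacci ≤ 1 is 1; 1 − 1 = 0
5889 = 4181 + 1597 + 89 + 21 + 1, which has 5 terms.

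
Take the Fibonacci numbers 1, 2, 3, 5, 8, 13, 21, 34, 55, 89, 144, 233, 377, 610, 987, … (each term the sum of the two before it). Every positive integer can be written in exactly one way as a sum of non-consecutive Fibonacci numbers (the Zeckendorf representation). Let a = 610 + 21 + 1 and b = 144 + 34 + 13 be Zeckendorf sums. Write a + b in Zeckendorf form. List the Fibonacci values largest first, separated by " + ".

The two numbers are 632 and 191, so their sum is 823.
Greedy algorithm:
largest Fibonacci ≤ 823 is 610; 823 − 610 = 213
largest Fibonacci ≤ 213 is 144; 213 − 144 = 69
largest Fibonacci ≤ 69 is 55; 69 − 55 = 14
largest Fibonacci ≤ 14 is 13; 14 − 13 = 1
largest Fibonacci ≤ 1 is 1; 1 − 1 = 0

610 + 144 + 55 + 13 + 1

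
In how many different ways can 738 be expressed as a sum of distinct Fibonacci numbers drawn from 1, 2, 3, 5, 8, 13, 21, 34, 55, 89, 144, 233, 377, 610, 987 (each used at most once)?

Starting from the Zeckendorf form and repeatedly splitting a term F_k into F_{k−1} + F_{k−2} (when neither is already used) reaches every representation.
738 = 610+89+34+5 = 610+89+34+3+2 = 610+89+21+13+5 = … (16 more), for 19 in all.

19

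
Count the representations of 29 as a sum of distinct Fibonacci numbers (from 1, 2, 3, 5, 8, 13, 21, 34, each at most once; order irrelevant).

Starting from the Zeckendorf form and repeatedly splitting a term F_k into F_{k−1} + F_{k−2} (when neither is already used) reaches every representation.
29 = 21+8 = 21+5+3 = 21+5+2+1 = 13+8+5+3 = 13+8+5+2+1 — 5 representations.

5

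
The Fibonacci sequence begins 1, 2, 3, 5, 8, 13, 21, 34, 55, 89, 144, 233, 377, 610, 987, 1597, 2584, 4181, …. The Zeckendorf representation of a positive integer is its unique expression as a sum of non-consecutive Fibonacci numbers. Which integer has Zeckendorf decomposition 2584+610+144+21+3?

3362

2584+610+144+21+3 = 3362.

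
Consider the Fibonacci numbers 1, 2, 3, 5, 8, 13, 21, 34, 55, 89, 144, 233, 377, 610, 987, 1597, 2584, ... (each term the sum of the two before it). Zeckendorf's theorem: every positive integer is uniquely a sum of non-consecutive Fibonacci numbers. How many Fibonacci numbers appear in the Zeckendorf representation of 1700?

subtract 1597 from 1700: 103 remains
subtract 89 from 103: 14 remains
subtract 13 from 14: 1 remains
subtract 1 from 1: 0 remains
1700 = 1597 + 89 + 13 + 1, which has 4 terms.

4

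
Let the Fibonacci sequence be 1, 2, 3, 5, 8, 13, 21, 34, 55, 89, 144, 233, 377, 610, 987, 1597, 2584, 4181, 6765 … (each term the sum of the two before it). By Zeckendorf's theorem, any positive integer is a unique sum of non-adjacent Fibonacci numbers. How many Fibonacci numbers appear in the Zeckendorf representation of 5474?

subtract 4181 from 5474: 1293 remains
subtract 987 from 1293: 306 remains
subtract 233 from 306: 73 remains
subtract 55 from 73: 18 remains
subtract 13 from 18: 5 remains
subtract 5 from 5: 0 remains
5474 = 4181 + 987 + 233 + 55 + 13 + 5, which has 6 terms.

6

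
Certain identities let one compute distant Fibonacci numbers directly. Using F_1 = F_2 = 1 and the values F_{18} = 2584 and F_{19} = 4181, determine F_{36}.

By the doubling identity F_{2k} = F_k(2F_{k+1} − F_k): F_{36} = 2584·(2·4181 − 2584) = 2584·5778 = 14930352.

14930352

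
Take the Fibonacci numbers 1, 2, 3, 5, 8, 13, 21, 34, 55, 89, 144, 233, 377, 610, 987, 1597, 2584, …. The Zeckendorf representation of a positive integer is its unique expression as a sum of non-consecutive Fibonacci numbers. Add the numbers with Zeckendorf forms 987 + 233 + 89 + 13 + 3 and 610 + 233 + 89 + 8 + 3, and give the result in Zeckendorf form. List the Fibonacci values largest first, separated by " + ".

The two numbers are 1325 and 943, so their sum is 2268.
2268 − 1597 = 671
671 − 610 = 61
61 − 55 = 6
6 − 5 = 1
1 − 1 = 0

1597 + 610 + 55 + 5 + 1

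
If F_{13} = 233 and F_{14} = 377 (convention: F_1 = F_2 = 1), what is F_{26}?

121393

By the doubling identity F_{2k} = F_k(2F_{k+1} − F_k): F_{26} = 233·(2·377 − 233) = 233·521 = 121393.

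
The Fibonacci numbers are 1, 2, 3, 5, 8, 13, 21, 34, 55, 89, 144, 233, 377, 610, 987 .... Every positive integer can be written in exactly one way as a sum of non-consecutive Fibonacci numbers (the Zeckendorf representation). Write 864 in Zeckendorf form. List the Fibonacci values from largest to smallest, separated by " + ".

610 + 233 + 21

Greedily peel off the largest Fibonacci term at each step:
take 610 (≤ 864); 864 − 610 = 254
take 233 (≤ 254); 254 − 233 = 21
take 21 (≤ 21); 21 − 21 = 0
So 864 = 610 + 233 + 21, with no two terms consecutive in the sequence.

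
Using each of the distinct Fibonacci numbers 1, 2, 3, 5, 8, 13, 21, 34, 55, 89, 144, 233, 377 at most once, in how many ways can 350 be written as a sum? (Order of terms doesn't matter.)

6

350 = 233+89+21+5+2 = 233+89+13+8+5+2 = 233+55+34+21+5+2 = 233+55+34+13+8+5+2 = … (2 more), for 6 in all.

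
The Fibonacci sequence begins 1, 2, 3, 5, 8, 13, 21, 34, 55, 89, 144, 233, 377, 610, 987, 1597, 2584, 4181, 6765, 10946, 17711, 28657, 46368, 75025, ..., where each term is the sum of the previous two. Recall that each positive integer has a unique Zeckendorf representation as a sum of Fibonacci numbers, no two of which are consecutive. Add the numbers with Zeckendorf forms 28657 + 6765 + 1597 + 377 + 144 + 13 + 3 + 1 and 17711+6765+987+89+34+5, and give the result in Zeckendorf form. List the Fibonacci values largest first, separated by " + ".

46368 + 10946 + 4181 + 1597 + 55 + 1

The two numbers are 37557 and 25591, so their sum is 63148.
63148 − 46368 = 16780
16780 − 10946 = 5834
5834 − 4181 = 1653
1653 − 1597 = 56
56 − 55 = 1
1 − 1 = 0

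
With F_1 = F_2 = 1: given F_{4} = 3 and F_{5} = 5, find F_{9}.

By F_{2k+1} = F_k² + F_{k+1}²: F_{9} = 3² + 5² = 9 + 25 = 34.

34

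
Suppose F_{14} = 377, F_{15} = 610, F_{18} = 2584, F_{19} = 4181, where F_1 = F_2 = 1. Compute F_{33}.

By the addition formula F_{m+n} = F_m F_{n+1} + F_{m−1} F_n with m=19, n=14: F_{33} = 4181·610 + 2584·377 = 2550410 + 974168 = 3524578.

3524578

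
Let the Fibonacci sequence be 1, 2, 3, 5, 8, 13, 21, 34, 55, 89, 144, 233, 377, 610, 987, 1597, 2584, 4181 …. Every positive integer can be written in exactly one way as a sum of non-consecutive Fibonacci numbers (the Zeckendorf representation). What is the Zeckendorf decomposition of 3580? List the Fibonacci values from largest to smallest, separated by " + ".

Greedily peel off the largest Fibonacci term at each step:
subtract 2584 from 3580: 996 remains
subtract 987 from 996: 9 remains
subtract 8 from 9: 1 remains
subtract 1 from 1: 0 remains
So 3580 = 2584 + 987 + 8 + 1, with no two terms consecutive in the sequence.

2584 + 987 + 8 + 1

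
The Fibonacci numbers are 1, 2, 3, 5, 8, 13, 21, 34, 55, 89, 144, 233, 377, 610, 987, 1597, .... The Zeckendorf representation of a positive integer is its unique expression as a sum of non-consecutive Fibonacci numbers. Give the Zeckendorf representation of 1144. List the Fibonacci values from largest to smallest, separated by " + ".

987 + 144 + 13

Greedy algorithm:
1144 − 987 = 157
157 − 144 = 13
13 − 13 = 0
So 1144 = 987 + 144 + 13, with no two terms consecutive in the sequence.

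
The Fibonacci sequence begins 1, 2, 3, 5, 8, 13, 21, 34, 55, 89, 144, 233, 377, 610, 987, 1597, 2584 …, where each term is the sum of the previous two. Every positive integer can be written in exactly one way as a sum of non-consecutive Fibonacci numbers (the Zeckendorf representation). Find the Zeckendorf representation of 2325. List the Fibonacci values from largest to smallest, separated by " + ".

1597 + 610 + 89 + 21 + 8

take 1597 (≤ 2325); 2325 − 1597 = 728
take 610 (≤ 728); 728 − 610 = 118
take 89 (≤ 118); 118 − 89 = 29
take 21 (≤ 29); 29 − 21 = 8
take 8 (≤ 8); 8 − 8 = 0
So 2325 = 1597 + 610 + 89 + 21 + 8, with no two terms consecutive in the sequence.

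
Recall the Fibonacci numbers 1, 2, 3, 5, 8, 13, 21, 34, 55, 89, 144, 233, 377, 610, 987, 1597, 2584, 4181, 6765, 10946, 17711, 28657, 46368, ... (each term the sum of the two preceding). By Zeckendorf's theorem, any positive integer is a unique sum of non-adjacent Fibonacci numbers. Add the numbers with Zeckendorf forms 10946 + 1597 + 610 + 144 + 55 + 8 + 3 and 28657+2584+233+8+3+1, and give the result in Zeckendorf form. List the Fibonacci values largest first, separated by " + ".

28657 + 10946 + 4181 + 987 + 55 + 21 + 2

The two numbers are 13363 and 31486, so their sum is 44849.
Repeatedly subtract the largest Fibonacci number that fits:
largest Fibonacci ≤ 44849 is 28657; 44849 − 28657 = 16192
largest Fibonacci ≤ 16192 is 10946; 16192 − 10946 = 5246
largest Fibonacci ≤ 5246 is 4181; 5246 − 4181 = 1065
largest Fibonacci ≤ 1065 is 987; 1065 − 987 = 78
largest Fibonacci ≤ 78 is 55; 78 − 55 = 23
largest Fibonacci ≤ 23 is 21; 23 − 21 = 2
largest Fibonacci ≤ 2 is 2; 2 − 2 = 0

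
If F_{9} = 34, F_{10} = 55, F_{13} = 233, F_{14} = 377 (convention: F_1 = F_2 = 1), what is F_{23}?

28657

By the addition formula F_{m+n} = F_m F_{n+1} + F_{m−1} F_n with m=14, n=9: F_{23} = 377·55 + 233·34 = 20735 + 7922 = 28657.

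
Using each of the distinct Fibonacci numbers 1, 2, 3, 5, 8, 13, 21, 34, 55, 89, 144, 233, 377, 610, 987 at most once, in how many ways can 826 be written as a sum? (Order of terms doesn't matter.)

826 = 610+144+55+13+3+1 = 610+144+55+8+5+3+1 = 610+144+34+21+13+3+1 = 377+233+144+55+13+3+1 = … (8 more), for 12 in all.

12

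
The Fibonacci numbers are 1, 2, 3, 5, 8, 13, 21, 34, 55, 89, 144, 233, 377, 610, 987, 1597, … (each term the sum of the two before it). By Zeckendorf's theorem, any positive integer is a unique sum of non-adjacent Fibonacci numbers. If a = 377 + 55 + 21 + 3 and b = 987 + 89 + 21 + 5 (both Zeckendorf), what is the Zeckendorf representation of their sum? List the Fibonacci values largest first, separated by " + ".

The two numbers are 456 and 1102, so their sum is 1558.
Greedy algorithm:
subtract 987 from 1558: 571 remains
subtract 377 from 571: 194 remains
subtract 144 from 194: 50 remains
subtract 34 from 50: 16 remains
subtract 13 from 16: 3 remains
subtract 3 from 3: 0 remains

987 + 377 + 144 + 34 + 13 + 3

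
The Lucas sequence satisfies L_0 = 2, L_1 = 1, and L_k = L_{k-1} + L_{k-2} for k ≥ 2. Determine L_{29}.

1149851

Iterating the recurrence up to L_{24} = 103682 and L_{23} = 64079:
L_{25} = L_{24} + L_{23} = 103682 + 64079 = 167761
L_{26} = L_{25} + L_{24} = 167761 + 103682 = 271443
L_{27} = L_{26} + L_{25} = 271443 + 167761 = 439204
L_{28} = L_{27} + L_{26} = 439204 + 271443 = 710647
L_{29} = L_{28} + L_{27} = 710647 + 439204 = 1149851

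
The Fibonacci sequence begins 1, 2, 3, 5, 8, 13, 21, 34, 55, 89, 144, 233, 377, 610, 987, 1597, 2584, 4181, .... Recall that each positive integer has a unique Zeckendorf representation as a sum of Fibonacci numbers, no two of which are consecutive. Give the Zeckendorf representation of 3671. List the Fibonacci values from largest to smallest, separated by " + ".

2584 + 987 + 89 + 8 + 3

Greedy algorithm:
3671: greatest Fibonacci not exceeding it is 2584, leaving 1087
1087: greatest Fibonacci not exceeding it is 987, leaving 100
100: greatest Fibonacci not exceeding it is 89, leaving 11
11: greatest Fibonacci not exceeding it is 8, leaving 3
3: greatest Fibonacci not exceeding it is 3, leaving 0
So 3671 = 2584 + 987 + 89 + 8 + 3, with no two terms consecutive in the sequence.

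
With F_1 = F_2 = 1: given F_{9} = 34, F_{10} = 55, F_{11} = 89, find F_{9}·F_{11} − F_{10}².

1

34·89 − 55² = 3026 − 3025 = 1. (Cassini's identity: F_{k−1}F_{k+1} − F_k² = (−1)^k.)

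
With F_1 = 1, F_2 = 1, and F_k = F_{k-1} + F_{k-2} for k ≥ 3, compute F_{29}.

Iterating the recurrence up to F_{24} = 46368 and F_{23} = 28657:
F_{25} = F_{24} + F_{23} = 46368 + 28657 = 75025
F_{26} = F_{25} + F_{24} = 75025 + 46368 = 121393
F_{27} = F_{26} + F_{25} = 121393 + 75025 = 196418
F_{28} = F_{27} + F_{26} = 196418 + 121393 = 317811
F_{29} = F_{28} + F_{27} = 317811 + 196418 = 514229

514229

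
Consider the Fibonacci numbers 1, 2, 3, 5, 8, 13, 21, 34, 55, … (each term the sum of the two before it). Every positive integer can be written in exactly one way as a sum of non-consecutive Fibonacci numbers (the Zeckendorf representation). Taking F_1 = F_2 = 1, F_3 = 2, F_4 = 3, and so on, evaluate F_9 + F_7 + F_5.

F_9 + F_7 + F_5 = 34 + 13 + 5 = 52.

52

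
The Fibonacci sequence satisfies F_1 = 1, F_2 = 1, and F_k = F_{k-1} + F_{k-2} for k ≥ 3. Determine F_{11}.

89

Iterating the recurrence up to F_{3} = 2 and F_{2} = 1:
F_{4} = F_{3} + F_{2} = 2 + 1 = 3
F_{5} = F_{4} + F_{3} = 3 + 2 = 5
F_{6} = F_{5} + F_{4} = 5 + 3 = 8
F_{7} = F_{6} + F_{5} = 8 + 5 = 13
F_{8} = F_{7} + F_{6} = 13 + 8 = 21
F_{9} = F_{8} + F_{7} = 21 + 13 = 34
F_{10} = F_{9} + F_{8} = 34 + 21 = 55
F_{11} = F_{10} + F_{9} = 55 + 34 = 89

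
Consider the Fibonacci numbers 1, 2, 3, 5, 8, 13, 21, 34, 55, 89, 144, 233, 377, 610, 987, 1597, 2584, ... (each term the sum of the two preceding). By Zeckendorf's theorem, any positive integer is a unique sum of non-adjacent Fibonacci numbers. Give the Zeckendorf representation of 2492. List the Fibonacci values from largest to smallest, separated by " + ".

subtract 1597 from 2492: 895 remains
subtract 610 from 895: 285 remains
subtract 233 from 285: 52 remains
subtract 34 from 52: 18 remains
subtract 13 from 18: 5 remains
subtract 5 from 5: 0 remains
So 2492 = 1597 + 610 + 233 + 34 + 13 + 5, with no two terms consecutive in the sequence.

1597 + 610 + 233 + 34 + 13 + 5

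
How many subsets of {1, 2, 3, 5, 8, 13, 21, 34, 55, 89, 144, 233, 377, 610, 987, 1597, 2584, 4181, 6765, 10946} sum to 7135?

36

Starting from the Zeckendorf form and repeatedly splitting a term F_k into F_{k−1} + F_{k−2} (when neither is already used) reaches every representation.
7135 = 6765+233+89+34+13+1 = 6765+233+89+34+8+5+1 = 4181+2584+233+89+34+13+1 = 6765+233+89+34+8+3+2+1 = … (32 more), for 36 in all.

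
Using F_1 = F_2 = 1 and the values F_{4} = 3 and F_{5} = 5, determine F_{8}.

21

By the doubling identity F_{2k} = F_k(2F_{k+1} − F_k): F_{8} = 3·(2·5 − 3) = 3·7 = 21.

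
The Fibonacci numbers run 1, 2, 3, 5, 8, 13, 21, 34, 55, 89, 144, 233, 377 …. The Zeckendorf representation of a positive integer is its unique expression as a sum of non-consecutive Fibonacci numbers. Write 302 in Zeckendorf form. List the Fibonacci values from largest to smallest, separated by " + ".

233 + 55 + 13 + 1

Repeatedly subtract the largest Fibonacci number that fits:
largest Fibonacci ≤ 302 is 233; 302 − 233 = 69
largest Fibonacci ≤ 69 is 55; 69 − 55 = 14
largest Fibonacci ≤ 14 is 13; 14 − 13 = 1
largest Fibonacci ≤ 1 is 1; 1 − 1 = 0
So 302 = 233 + 55 + 13 + 1, with no two terms consecutive in the sequence.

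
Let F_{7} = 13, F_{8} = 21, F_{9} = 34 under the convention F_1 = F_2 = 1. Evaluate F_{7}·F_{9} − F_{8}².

1

13·34 − 21² = 442 − 441 = 1. (Cassini's identity: F_{k−1}F_{k+1} − F_k² = (−1)^k.)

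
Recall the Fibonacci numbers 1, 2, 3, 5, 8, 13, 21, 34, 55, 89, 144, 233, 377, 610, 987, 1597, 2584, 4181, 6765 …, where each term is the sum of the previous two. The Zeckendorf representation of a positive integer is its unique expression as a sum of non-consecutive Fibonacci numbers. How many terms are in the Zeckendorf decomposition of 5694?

5

Greedily peel off the largest Fibonacci term at each step:
subtract 4181 from 5694: 1513 remains
subtract 987 from 1513: 526 remains
subtract 377 from 526: 149 remains
subtract 144 from 149: 5 remains
subtract 5 from 5: 0 remains
5694 = 4181 + 987 + 377 + 144 + 5, which has 5 terms.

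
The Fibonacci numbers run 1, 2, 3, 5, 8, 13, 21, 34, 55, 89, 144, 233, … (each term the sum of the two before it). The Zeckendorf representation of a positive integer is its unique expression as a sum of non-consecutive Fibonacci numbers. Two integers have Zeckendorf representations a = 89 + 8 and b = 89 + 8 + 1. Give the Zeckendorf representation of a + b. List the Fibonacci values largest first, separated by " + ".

144 + 34 + 13 + 3 + 1

The two numbers are 97 and 98, so their sum is 195.
Greedy algorithm:
take 144 (≤ 195); 195 − 144 = 51
take 34 (≤ 51); 51 − 34 = 17
take 13 (≤ 17); 17 − 13 = 4
take 3 (≤ 4); 4 − 3 = 1
take 1 (≤ 1); 1 − 1 = 0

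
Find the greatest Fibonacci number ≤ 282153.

196418

196418 ≤ 282153 < 317811, so the largest Fibonacci number not exceeding 282153 is 196418.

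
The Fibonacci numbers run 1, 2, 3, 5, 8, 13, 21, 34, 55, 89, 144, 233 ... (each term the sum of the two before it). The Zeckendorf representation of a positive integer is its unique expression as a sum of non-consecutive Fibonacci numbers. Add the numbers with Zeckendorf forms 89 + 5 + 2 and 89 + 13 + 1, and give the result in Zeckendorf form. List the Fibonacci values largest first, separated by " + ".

The two numbers are 96 and 103, so their sum is 199.
subtract 144 from 199: 55 remains
subtract 55 from 55: 0 remains

144 + 55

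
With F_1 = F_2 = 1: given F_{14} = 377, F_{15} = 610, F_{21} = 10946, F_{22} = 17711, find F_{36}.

14930352

By the addition formula F_{m+n} = F_m F_{n+1} + F_{m−1} F_n with m=22, n=14: F_{36} = 17711·610 + 10946·377 = 10803710 + 4126642 = 14930352.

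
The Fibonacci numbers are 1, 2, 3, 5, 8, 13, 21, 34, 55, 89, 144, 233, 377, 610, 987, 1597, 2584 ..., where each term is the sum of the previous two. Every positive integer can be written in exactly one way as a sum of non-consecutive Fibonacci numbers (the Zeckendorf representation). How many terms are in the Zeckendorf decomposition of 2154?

5

Greedy algorithm:
take 1597 (≤ 2154); 2154 − 1597 = 557
take 377 (≤ 557); 557 − 377 = 180
take 144 (≤ 180); 180 − 144 = 36
take 34 (≤ 36); 36 − 34 = 2
take 2 (≤ 2); 2 − 2 = 0
2154 = 1597 + 377 + 144 + 34 + 2, which has 5 terms.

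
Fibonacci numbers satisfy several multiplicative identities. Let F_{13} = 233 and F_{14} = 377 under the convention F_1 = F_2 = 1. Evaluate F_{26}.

By the doubling identity F_{2k} = F_k(2F_{k+1} − F_k): F_{26} = 233·(2·377 − 233) = 233·521 = 121393.

121393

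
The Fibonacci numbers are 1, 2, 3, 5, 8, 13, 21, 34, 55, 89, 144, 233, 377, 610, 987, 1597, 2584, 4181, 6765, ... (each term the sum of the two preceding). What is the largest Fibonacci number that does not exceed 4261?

4181

4181 ≤ 4261 < 6765, so the largest Fibonacci number not exceeding 4261 is 4181.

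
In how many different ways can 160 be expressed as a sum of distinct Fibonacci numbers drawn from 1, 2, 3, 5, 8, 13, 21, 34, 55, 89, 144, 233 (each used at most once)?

12

Starting from the Zeckendorf form and repeatedly splitting a term F_k into F_{k−1} + F_{k−2} (when neither is already used) reaches every representation.
160 = 144+13+3 = 144+13+2+1 = 144+8+5+3 = 89+55+13+3 = 144+8+5+2+1 = … (7 more), for 12 in all.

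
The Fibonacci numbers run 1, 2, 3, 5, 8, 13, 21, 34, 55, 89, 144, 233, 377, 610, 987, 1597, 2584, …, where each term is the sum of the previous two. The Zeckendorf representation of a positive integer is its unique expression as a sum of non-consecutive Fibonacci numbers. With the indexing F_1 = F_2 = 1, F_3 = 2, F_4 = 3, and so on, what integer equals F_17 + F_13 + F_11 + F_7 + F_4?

1935

F_17 + F_13 + F_11 + F_7 + F_4 = 1597 + 233 + 89 + 13 + 3 = 1935.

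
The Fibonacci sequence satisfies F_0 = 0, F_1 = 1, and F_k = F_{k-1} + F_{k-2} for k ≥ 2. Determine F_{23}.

Iterating the recurrence up to F_{15} = 610 and F_{14} = 377:
F_{16} = F_{15} + F_{14} = 610 + 377 = 987
F_{17} = F_{16} + F_{15} = 987 + 610 = 1597
F_{18} = F_{17} + F_{16} = 1597 + 987 = 2584
F_{19} = F_{18} + F_{17} = 2584 + 1597 = 4181
F_{20} = F_{19} + F_{18} = 4181 + 2584 = 6765
F_{21} = F_{20} + F_{19} = 6765 + 4181 = 10946
F_{22} = F_{21} + F_{20} = 10946 + 6765 = 17711
F_{23} = F_{22} + F_{21} = 17711 + 10946 = 28657

28657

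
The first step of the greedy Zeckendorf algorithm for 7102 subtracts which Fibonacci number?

6765 ≤ 7102 < 10946, so the largest Fibonacci number not exceeding 7102 is 6765.

6765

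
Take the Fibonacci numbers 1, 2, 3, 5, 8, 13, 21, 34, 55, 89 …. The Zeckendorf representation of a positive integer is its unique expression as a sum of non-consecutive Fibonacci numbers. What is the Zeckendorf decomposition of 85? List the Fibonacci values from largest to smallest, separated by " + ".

55 + 21 + 8 + 1

take 55 (≤ 85); 85 − 55 = 30
take 21 (≤ 30); 30 − 21 = 9
take 8 (≤ 9); 9 − 8 = 1
take 1 (≤ 1); 1 − 1 = 0
So 85 = 55 + 21 + 8 + 1, with no two terms consecutive in the sequence.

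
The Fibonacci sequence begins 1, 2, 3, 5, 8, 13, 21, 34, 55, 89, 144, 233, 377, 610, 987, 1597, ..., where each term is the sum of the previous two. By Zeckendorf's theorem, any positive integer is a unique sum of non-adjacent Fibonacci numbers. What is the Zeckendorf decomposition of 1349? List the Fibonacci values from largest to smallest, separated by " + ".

987 + 233 + 89 + 34 + 5 + 1

Greedily peel off the largest Fibonacci term at each step:
subtract 987 from 1349: 362 remains
subtract 233 from 362: 129 remains
subtract 89 from 129: 40 remains
subtract 34 from 40: 6 remains
subtract 5 from 6: 1 remains
subtract 1 from 1: 0 remains
So 1349 = 987 + 233 + 89 + 34 + 5 + 1, with no two terms consecutive in the sequence.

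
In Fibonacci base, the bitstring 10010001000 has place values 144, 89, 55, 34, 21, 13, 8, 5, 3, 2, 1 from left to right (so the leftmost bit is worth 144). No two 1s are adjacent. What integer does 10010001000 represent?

183

Summing the place values of the 1 bits: 144 + 34 + 5 = 183.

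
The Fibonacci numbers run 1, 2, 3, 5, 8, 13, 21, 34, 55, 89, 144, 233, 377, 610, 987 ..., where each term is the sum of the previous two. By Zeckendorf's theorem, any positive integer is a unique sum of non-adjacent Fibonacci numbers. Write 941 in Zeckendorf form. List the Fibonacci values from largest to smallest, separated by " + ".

610 + 233 + 89 + 8 + 1

Greedy algorithm:
subtract 610 from 941: 331 remains
subtract 233 from 331: 98 remains
subtract 89 from 98: 9 remains
subtract 8 from 9: 1 remains
subtract 1 from 1: 0 remains
So 941 = 610 + 233 + 89 + 8 + 1, with no two terms consecutive in the sequence.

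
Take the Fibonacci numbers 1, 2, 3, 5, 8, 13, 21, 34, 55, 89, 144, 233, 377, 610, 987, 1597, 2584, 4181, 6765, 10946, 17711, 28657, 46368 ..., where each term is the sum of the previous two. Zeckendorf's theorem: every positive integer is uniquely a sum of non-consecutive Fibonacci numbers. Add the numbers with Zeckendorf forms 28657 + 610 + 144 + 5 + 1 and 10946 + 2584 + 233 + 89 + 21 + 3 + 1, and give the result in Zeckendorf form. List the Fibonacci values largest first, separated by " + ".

The two numbers are 29417 and 13877, so their sum is 43294.
Greedy algorithm:
43294 − 28657 = 14637
14637 − 10946 = 3691
3691 − 2584 = 1107
1107 − 987 = 120
120 − 89 = 31
31 − 21 = 10
10 − 8 = 2
2 − 2 = 0

28657 + 10946 + 2584 + 987 + 89 + 21 + 8 + 2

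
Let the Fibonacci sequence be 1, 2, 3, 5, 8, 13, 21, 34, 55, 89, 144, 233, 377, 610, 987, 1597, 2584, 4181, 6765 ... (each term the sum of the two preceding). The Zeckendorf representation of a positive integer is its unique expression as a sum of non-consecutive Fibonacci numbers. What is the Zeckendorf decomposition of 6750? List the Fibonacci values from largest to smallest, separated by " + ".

6750: greatest Fibonacci not exceeding it is 4181, leaving 2569
2569: greatest Fibonacci not exceeding it is 1597, leaving 972
972: greatest Fibonacci not exceeding it is 610, leaving 362
362: greatest Fibonacci not exceeding it is 233, leaving 129
129: greatest Fibonacci not exceeding it is 89, leaving 40
40: greatest Fibonacci not exceeding it is 34, leaving 6
6: greatest Fibonacci not exceeding it is 5, leaving 1
1: greatest Fibonacci not exceeding it is 1, leaving 0
So 6750 = 4181 + 1597 + 610 + 233 + 89 + 34 + 5 + 1, with no two terms consecutive in the sequence.

4181 + 1597 + 610 + 233 + 89 + 34 + 5 + 1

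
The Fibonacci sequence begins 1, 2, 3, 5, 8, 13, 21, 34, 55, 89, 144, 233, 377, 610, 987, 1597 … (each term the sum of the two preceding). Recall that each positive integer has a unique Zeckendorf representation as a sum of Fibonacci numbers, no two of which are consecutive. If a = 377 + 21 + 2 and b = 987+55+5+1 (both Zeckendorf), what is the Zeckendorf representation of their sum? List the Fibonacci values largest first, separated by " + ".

987 + 377 + 55 + 21 + 8

The two numbers are 400 and 1048, so their sum is 1448.
take 987 (≤ 1448); 1448 − 987 = 461
take 377 (≤ 461); 461 − 377 = 84
take 55 (≤ 84); 84 − 55 = 29
take 21 (≤ 29); 29 − 21 = 8
take 8 (≤ 8); 8 − 8 = 0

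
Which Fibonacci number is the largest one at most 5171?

4181 ≤ 5171 < 6765, so the largest Fibonacci number not exceeding 5171 is 4181.

4181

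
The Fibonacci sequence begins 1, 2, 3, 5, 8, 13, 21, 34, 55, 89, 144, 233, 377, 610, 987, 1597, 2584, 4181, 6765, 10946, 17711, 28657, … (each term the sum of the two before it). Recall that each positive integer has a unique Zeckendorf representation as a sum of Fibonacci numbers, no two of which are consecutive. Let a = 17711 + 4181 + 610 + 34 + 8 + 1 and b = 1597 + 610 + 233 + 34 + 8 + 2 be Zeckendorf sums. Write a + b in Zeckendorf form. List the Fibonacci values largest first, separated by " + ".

The two numbers are 22545 and 2484, so their sum is 25029.
Repeatedly subtract the largest Fibonacci number that fits:
subtract 17711 from 25029: 7318 remains
subtract 6765 from 7318: 553 remains
subtract 377 from 553: 176 remains
subtract 144 from 176: 32 remains
subtract 21 from 32: 11 remains
subtract 8 from 11: 3 remains
subtract 3 from 3: 0 remains

17711 + 6765 + 377 + 144 + 21 + 8 + 3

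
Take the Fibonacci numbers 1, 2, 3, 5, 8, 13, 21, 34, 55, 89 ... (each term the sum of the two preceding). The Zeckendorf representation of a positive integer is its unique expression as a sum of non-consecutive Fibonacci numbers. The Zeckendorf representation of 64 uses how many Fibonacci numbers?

64: greatest Fibonacci not exceeding it is 55, leaving 9
9: greatest Fibonacci not exceeding it is 8, leaving 1
1: greatest Fibonacci not exceeding it is 1, leaving 0
64 = 55 + 8 + 1, which has 3 terms.

3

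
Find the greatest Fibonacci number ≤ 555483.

514229 ≤ 555483 < 832040, so the largest Fibonacci number not exceeding 555483 is 514229.

514229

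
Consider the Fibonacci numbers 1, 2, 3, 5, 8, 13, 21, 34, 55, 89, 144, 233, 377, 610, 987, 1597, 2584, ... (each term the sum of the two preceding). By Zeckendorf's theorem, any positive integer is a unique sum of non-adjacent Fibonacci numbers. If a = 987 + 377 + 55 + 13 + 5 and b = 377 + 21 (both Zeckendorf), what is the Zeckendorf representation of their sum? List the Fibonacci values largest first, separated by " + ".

1597 + 233 + 5

The two numbers are 1437 and 398, so their sum is 1835.
take 1597 (≤ 1835); 1835 − 1597 = 238
take 233 (≤ 238); 238 − 233 = 5
take 5 (≤ 5); 5 − 5 = 0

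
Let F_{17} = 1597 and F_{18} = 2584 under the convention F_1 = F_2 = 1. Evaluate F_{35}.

By F_{2k+1} = F_k² + F_{k+1}²: F_{35} = 1597² + 2584² = 2550409 + 6677056 = 9227465.

9227465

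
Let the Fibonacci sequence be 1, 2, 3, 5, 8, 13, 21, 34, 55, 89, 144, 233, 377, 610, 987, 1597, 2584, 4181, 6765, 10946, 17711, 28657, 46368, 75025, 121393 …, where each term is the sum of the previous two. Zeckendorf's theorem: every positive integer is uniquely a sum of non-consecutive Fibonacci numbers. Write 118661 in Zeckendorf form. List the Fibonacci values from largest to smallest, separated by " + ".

largest Fibonacci ≤ 118661 is 75025; 118661 − 75025 = 43636
largest Fibonacci ≤ 43636 is 28657; 43636 − 28657 = 14979
largest Fibonacci ≤ 14979 is 10946; 14979 − 10946 = 4033
largest Fibonacci ≤ 4033 is 2584; 4033 − 2584 = 1449
largest Fibonacci ≤ 1449 is 987; 1449 − 987 = 462
largest Fibonacci ≤ 462 is 377; 462 − 377 = 85
largest Fibonacci ≤ 85 is 55; 85 − 55 = 30
largest Fibonacci ≤ 30 is 21; 30 − 21 = 9
largest Fibonacci ≤ 9 is 8; 9 − 8 = 1
largest Fibonacci ≤ 1 is 1; 1 − 1 = 0
So 118661 = 75025 + 28657 + 10946 + 2584 + 987 + 377 + 55 + 21 + 8 + 1, with no two terms consecutive in the sequence.

75025 + 28657 + 10946 + 2584 + 987 + 377 + 55 + 21 + 8 + 1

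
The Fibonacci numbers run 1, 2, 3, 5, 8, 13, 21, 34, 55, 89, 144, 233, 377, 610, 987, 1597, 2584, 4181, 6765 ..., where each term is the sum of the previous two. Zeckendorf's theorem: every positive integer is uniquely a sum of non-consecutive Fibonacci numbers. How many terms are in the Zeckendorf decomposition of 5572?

5572: greatest Fibonacci not exceeding it is 4181, leaving 1391
1391: greatest Fibonacci not exceeding it is 987, leaving 404
404: greatest Fibonacci not exceeding it is 377, leaving 27
27: greatest Fibonacci not exceeding it is 21, leaving 6
6: greatest Fibonacci not exceeding it is 5, leaving 1
1: greatest Fibonacci not exceeding it is 1, leaving 0
5572 = 4181 + 987 + 377 + 21 + 5 + 1, which has 6 terms.

6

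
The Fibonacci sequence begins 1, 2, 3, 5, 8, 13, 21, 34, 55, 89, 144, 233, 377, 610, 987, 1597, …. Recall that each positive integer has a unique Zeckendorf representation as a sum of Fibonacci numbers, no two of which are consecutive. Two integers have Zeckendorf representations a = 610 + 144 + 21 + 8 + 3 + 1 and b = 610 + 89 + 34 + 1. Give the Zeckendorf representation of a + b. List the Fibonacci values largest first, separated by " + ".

987 + 377 + 144 + 13

The two numbers are 787 and 734, so their sum is 1521.
1521 − 987 = 534
534 − 377 = 157
157 − 144 = 13
13 − 13 = 0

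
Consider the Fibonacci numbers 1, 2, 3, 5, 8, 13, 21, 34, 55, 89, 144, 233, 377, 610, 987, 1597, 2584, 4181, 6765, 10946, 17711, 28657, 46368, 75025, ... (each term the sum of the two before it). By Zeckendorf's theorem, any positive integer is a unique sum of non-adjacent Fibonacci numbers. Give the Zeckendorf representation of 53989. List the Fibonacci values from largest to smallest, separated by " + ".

46368 + 6765 + 610 + 233 + 13

46368 ≤ 53989 < 75025, so take 46368; remainder 7621
6765 ≤ 7621 < 10946, so take 6765; remainder 856
610 ≤ 856 < 987, so take 610; remainder 246
233 ≤ 246 < 377, so take 233; remainder 13
13 ≤ 13 < 21, so take 13; remainder 0
So 53989 = 46368 + 6765 + 610 + 233 + 13, with no two terms consecutive in the sequence.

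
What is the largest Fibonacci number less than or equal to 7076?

6765

6765 ≤ 7076 < 10946, so the largest Fibonacci number not exceeding 7076 is 6765.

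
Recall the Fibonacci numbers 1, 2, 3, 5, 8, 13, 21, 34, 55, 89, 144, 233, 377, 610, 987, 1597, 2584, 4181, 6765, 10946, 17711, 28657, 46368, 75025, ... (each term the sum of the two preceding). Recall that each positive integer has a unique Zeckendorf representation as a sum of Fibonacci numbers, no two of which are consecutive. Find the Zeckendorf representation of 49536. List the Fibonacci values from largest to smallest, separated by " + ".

Repeatedly subtract the largest Fibonacci number that fits:
49536 − 46368 = 3168
3168 − 2584 = 584
584 − 377 = 207
207 − 144 = 63
63 − 55 = 8
8 − 8 = 0
So 49536 = 46368 + 2584 + 377 + 144 + 55 + 8, with no two terms consecutive in the sequence.

46368 + 2584 + 377 + 144 + 55 + 8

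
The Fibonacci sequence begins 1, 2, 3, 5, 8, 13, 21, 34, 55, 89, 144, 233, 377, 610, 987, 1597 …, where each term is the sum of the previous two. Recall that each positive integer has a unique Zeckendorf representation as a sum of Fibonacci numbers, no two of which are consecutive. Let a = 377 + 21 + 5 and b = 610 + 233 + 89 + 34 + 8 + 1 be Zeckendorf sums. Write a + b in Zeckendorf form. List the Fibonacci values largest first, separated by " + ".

The two numbers are 403 and 975, so their sum is 1378.
largest Fibonacci ≤ 1378 is 987; 1378 − 987 = 391
largest Fibonacci ≤ 391 is 377; 391 − 377 = 14
largest Fibonacci ≤ 14 is 13; 14 − 13 = 1
largest Fibonacci ≤ 1 is 1; 1 − 1 = 0

987 + 377 + 13 + 1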